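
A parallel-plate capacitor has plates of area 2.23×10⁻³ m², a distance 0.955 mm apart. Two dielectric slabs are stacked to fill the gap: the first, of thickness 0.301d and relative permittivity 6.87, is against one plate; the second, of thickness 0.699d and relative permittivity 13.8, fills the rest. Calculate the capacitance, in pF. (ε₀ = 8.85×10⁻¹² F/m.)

Stacked slabs ⇒ two capacitors in series, each with the full plate area.
C₁ = κ₁ε₀A/d₁ = 6.87 × 8.85×10⁻¹² × 2.23×10⁻³ / 2.87×10⁻⁴ = 4.72×10⁻¹⁰ F.
C₂ = κ₂ε₀A/d₂ = 13.8 × 8.85×10⁻¹² × 2.23×10⁻³ / 6.68×10⁻⁴ = 4.08×10⁻¹⁰ F.
C = (1/C₁ + 1/C₂)⁻¹ = 2.19×10⁻¹⁰ F.

219 pF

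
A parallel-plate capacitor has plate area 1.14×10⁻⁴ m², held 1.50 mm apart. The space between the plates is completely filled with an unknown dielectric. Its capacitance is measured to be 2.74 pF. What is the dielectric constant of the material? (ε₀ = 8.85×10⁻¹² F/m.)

κ = Cd/(ε₀A) = 2.74×10⁻¹² × 1.50×10⁻³ / (8.85×10⁻¹² × 1.14×10⁻⁴) = 4.07.

4.07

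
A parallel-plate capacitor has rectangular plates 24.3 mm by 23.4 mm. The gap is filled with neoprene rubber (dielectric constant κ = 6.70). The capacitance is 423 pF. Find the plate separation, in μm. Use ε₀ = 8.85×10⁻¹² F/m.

A = 24.3 × 23.4 mm² = 5.69×10⁻⁴ m².
d = κε₀A/C = 6.70 × 8.85×10⁻¹² × 5.69×10⁻⁴ / 4.23×10⁻¹⁰ = 7.97×10⁻⁵ m.

d ≈ 79.7 μm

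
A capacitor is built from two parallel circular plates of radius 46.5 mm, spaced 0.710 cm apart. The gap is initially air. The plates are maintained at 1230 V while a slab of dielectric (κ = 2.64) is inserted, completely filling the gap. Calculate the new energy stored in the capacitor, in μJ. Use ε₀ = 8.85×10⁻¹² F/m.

A = π(46.5 mm)² = 6.79×10⁻³ m².
Initially C₁ = ε₀A/d = 8.85×10⁻¹² × 6.79×10⁻³ / 7.10×10⁻³ = 8.47×10⁻¹² F.
U₁ = 6.41×10⁻⁶ J.
Battery connected ⇒ V is held fixed. C₂ = 2.64 C₁ and U = ½CV², so U₂/U₁ = C₂/C₁ = 2.64.
U₂ = 2.64 × 6.41×10⁻⁶ = 1.69×10⁻⁵ J.

U ≈ 16.9 μJ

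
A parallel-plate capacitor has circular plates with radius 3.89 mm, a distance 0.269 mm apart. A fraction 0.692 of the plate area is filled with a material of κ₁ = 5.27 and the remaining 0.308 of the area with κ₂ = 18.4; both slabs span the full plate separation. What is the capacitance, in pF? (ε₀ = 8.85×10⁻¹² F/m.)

C ≈ 14.6 pF

A = π(3.89 mm)² = 4.75×10⁻⁵ m².
Side-by-side slabs ⇒ two capacitors in parallel, each spanning the full gap.
C₁ = κ₁ε₀A₁/d = 5.27 × 8.85×10⁻¹² × 3.29×10⁻⁵ / 2.69×10⁻⁴ = 5.70×10⁻¹² F.
C₂ = κ₂ε₀A₂/d = 18.4 × 8.85×10⁻¹² × 1.46×10⁻⁵ / 2.69×10⁻⁴ = 8.86×10⁻¹² F.
C = C₁ + C₂ = 1.46×10⁻¹¹ F.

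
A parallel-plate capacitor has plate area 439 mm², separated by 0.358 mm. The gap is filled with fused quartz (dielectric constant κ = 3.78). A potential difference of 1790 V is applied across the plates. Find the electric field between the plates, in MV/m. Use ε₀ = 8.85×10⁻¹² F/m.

E = V/d = 1790 / 3.58×10⁻⁴ = 5.00×10⁶ V/m.

5.00 MV/m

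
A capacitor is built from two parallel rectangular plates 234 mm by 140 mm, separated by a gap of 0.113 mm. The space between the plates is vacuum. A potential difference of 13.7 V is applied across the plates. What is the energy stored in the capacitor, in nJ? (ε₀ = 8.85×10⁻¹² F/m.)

241 nJ

A = 234 × 140 mm² = 3.28×10⁻² m².
C = ε₀A/d = 8.85×10⁻¹² × 3.28×10⁻² / 1.13×10⁻⁴ = 2.57×10⁻⁹ F.
U = ½CV² = ½ × 2.57×10⁻⁹ × (13.7)² = 2.41×10⁻⁷ J.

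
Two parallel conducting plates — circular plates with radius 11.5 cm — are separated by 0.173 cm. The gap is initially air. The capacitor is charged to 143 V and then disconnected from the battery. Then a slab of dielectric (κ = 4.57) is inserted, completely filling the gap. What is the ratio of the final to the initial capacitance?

C₂/C₁ ≈ 4.57

C = κε₀A/d scales with κ, so C₂/C₁ = κ = 4.57.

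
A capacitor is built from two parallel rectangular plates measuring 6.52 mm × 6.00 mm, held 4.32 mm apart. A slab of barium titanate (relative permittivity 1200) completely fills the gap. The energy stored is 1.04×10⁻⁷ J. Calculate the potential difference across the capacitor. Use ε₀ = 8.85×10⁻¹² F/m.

A = 6.52 × 6.00 mm² = 3.91×10⁻⁵ m².
C = κε₀A/d = 1200 × 8.85×10⁻¹² × 3.91×10⁻⁵ / 4.32×10⁻³ = 9.62×10⁻¹¹ F.
V = √(2U/C) = √(2 × 1.04×10⁻⁷ / 9.62×10⁻¹¹) = 46.5 V.

V ≈ 46.5 V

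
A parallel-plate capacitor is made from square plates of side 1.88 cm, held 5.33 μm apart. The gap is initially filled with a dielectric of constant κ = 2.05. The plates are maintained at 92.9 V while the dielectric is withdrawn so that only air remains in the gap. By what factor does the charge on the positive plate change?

Battery connected ⇒ V is held fixed.
C₂ = 0.488 C₁ and Q = CV, so Q₂/Q₁ = C₂/C₁ = 0.488.

Q₂/Q₁ ≈ 0.488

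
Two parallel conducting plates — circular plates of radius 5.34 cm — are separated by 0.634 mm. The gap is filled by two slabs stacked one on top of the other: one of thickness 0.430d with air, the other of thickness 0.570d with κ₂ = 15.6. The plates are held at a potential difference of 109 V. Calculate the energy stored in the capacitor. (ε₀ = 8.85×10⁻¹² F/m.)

A = π(5.34 cm)² = 8.96×10⁻³ m².
Stacked slabs ⇒ two capacitors in series, each with the full plate area.
C₁ = κ₁ε₀A/d₁ = 1.00 × 8.85×10⁻¹² × 8.96×10⁻³ / 2.73×10⁻⁴ = 2.91×10⁻¹⁰ F.
C₂ = κ₂ε₀A/d₂ = 15.6 × 8.85×10⁻¹² × 8.96×10⁻³ / 3.61×10⁻⁴ = 3.42×10⁻⁹ F.
C = (1/C₁ + 1/C₂)⁻¹ = 2.68×10⁻¹⁰ F.
U = ½CV² = ½ × 2.68×10⁻¹⁰ × (109)² = 1.59×10⁻⁶ J.

U ≈ 1.59 μJ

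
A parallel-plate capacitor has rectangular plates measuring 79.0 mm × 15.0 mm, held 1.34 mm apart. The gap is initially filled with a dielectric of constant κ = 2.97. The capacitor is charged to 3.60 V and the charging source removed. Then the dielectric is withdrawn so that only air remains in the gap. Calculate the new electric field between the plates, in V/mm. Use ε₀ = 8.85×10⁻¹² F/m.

7.98 V/mm

A = 79.0 × 15.0 mm² = 1.19×10⁻³ m².
Initially C₁ = κε₀A/d = 2.97 × 8.85×10⁻¹² × 1.19×10⁻³ / 1.34×10⁻³ = 2.32×10⁻¹¹ F.
E₁ = 2.69×10³ V/m.
Isolated ⇒ Q is held fixed. V₂ = Q/C₂ = V₁/0.337; E = V/d, so E₂/E₁ = (V₂/V₁)(d₁/d₂) = 2.97.
E₂ = 2.97 × 2.69×10³ = 7.98×10³ V/m.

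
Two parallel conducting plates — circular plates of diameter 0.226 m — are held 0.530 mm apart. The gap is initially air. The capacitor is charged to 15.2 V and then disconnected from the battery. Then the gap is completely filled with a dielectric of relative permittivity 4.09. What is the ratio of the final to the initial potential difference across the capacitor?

V₂/V₁ ≈ 0.244

Isolated ⇒ Q is held fixed.
C₂ = 4.09 C₁ and V = Q/C, so V₂/V₁ = C₁/C₂ = 0.244.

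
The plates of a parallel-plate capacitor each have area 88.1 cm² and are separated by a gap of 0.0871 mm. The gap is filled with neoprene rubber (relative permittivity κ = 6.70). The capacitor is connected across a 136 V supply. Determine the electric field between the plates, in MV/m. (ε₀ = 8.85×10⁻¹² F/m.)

E ≈ 1.56 MV/m

E = V/d = 136 / 8.71×10⁻⁵ = 1.56×10⁶ V/m.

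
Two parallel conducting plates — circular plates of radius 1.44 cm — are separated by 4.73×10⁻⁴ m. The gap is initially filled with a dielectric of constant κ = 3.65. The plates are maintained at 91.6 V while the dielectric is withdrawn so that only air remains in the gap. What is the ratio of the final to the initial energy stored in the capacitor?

Battery connected ⇒ V is held fixed.
C₂ = 0.274 C₁ and U = ½CV², so U₂/U₁ = C₂/C₁ = 0.274.

U₂/U₁ ≈ 0.274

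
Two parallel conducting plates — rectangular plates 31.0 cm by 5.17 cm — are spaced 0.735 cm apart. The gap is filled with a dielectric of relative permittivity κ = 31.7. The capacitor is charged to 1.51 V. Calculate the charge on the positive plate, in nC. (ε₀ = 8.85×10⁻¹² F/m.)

A = 31.0 × 5.17 cm² = 1.60×10⁻² m².
C = κε₀A/d = 31.7 × 8.85×10⁻¹² × 1.60×10⁻² / 7.35×10⁻³ = 6.12×10⁻¹⁰ F.
Q = CV = 6.12×10⁻¹⁰ × 1.51 = 9.24×10⁻¹⁰ C.

Q ≈ 0.924 nC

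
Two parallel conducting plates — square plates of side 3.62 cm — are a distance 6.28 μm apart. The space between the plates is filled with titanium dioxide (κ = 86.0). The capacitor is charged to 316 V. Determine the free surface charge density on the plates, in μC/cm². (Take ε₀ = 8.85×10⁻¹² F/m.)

3.83 μC/cm²

A = (3.62 cm)² = 1.31×10⁻³ m².
C = κε₀A/d = 86.0 × 8.85×10⁻¹² × 1.31×10⁻³ / 6.28×10⁻⁶ = 1.59×10⁻⁷ F.
σ = Q/A = CV/A = 1.59×10⁻⁷ × 316 / 1.31×10⁻³ = 3.83×10⁻² C/m².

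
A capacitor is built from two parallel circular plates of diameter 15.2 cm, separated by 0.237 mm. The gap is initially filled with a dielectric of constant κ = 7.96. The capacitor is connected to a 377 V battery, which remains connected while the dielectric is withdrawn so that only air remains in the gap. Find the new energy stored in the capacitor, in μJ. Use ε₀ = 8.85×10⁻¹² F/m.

A = π(15.2/2 cm)² = 1.81×10⁻² m².
Initially C₁ = κε₀A/d = 7.96 × 8.85×10⁻¹² × 1.81×10⁻² / 2.37×10⁻⁴ = 5.39×10⁻⁹ F.
U₁ = 3.83×10⁻⁴ J.
Battery connected ⇒ V is held fixed. C₂ = 0.126 C₁ and U = ½CV², so U₂/U₁ = C₂/C₁ = 0.126.
U₂ = 0.126 × 3.83×10⁻⁴ = 4.82×10⁻⁵ J.

48.2 μJ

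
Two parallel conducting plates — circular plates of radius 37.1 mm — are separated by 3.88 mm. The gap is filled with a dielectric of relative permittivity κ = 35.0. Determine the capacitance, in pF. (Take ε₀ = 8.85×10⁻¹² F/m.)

345 pF

A = π(37.1 mm)² = 4.32×10⁻³ m².
C = κε₀A/d = 35.0 × 8.85×10⁻¹² × 4.32×10⁻³ / 3.88×10⁻³ = 3.45×10⁻¹⁰ F.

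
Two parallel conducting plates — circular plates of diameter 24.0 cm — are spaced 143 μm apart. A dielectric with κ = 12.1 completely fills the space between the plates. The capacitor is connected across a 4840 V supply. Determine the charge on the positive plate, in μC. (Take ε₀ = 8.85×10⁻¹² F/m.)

164 μC

A = π(24.0/2 cm)² = 4.52×10⁻² m².
C = κε₀A/d = 12.1 × 8.85×10⁻¹² × 4.52×10⁻² / 1.43×10⁻⁴ = 3.39×10⁻⁸ F.
Q = CV = 3.39×10⁻⁸ × 4840 = 1.64×10⁻⁴ C.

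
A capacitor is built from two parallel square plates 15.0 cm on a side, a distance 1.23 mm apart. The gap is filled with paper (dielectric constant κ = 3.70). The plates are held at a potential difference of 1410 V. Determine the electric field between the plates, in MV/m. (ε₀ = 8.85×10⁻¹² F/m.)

E ≈ 1.15 MV/m

E = V/d = 1410 / 1.23×10⁻³ = 1.15×10⁶ V/m.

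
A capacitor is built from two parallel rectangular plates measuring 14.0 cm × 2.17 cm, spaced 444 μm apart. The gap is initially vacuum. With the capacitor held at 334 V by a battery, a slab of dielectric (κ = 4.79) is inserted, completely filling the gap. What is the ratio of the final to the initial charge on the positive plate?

4.79

Battery connected ⇒ V is held fixed.
C₂ = 4.79 C₁ and Q = CV, so Q₂/Q₁ = C₂/C₁ = 4.79.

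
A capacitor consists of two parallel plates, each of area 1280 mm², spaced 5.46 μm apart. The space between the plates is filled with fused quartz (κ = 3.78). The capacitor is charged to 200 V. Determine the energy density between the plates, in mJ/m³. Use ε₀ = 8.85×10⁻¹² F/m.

E = V/d = 200 / 5.46×10⁻⁶ = 3.66×10⁷ V/m.
u = ½κε₀E² = ½ × 3.78 × 8.85×10⁻¹² × (3.66×10⁷)² = 2.24×10⁴ J/m³.

u ≈ 2.24×10⁷ mJ/m³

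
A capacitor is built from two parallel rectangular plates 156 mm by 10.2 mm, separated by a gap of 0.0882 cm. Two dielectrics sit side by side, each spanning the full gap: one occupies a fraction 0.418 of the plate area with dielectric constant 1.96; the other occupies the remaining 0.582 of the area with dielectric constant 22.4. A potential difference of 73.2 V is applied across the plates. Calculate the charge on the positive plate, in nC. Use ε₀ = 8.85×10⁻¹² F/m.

A = 156 × 10.2 mm² = 1.59×10⁻³ m².
Side-by-side slabs ⇒ two capacitors in parallel, each spanning the full gap.
C₁ = κ₁ε₀A₁/d = 1.96 × 8.85×10⁻¹² × 6.65×10⁻⁴ / 8.82×10⁻⁴ = 1.31×10⁻¹¹ F.
C₂ = κ₂ε₀A₂/d = 22.4 × 8.85×10⁻¹² × 9.26×10⁻⁴ / 8.82×10⁻⁴ = 2.08×10⁻¹⁰ F.
C = C₁ + C₂ = 2.21×10⁻¹⁰ F.
Q = CV = 2.21×10⁻¹⁰ × 73.2 = 1.62×10⁻⁸ C.

16.2 nC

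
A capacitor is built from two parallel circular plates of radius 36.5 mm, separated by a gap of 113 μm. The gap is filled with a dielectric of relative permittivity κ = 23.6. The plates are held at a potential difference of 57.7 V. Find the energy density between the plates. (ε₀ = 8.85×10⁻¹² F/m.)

E = V/d = 57.7 / 1.13×10⁻⁴ = 5.11×10⁵ V/m.
u = ½κε₀E² = ½ × 23.6 × 8.85×10⁻¹² × (5.11×10⁵)² = 27.2 J/m³.

27.2 J/m³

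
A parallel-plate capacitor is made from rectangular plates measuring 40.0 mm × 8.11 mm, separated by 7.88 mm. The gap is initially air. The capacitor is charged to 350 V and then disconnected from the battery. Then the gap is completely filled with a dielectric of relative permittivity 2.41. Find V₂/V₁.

V₂/V₁ ≈ 0.415

Isolated ⇒ Q is held fixed.
C₂ = 2.41 C₁ and V = Q/C, so V₂/V₁ = C₁/C₂ = 0.415.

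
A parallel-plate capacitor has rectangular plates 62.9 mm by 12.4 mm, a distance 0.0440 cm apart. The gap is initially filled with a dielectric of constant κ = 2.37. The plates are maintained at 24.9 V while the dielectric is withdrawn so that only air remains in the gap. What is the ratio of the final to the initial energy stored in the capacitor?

U₂/U₁ ≈ 0.422

Battery connected ⇒ V is held fixed.
C₂ = 0.422 C₁ and U = ½CV², so U₂/U₁ = C₂/C₁ = 0.422.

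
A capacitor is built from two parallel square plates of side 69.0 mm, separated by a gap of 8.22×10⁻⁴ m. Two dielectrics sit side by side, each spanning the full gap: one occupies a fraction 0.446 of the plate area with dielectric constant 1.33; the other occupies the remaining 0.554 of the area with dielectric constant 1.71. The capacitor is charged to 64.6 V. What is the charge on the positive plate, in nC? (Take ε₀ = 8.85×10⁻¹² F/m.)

5.10 nC

A = (69.0 mm)² = 4.76×10⁻³ m².
Side-by-side slabs ⇒ two capacitors in parallel, each spanning the full gap.
C₁ = κ₁ε₀A₁/d = 1.33 × 8.85×10⁻¹² × 2.12×10⁻³ / 8.22×10⁻⁴ = 3.04×10⁻¹¹ F.
C₂ = κ₂ε₀A₂/d = 1.71 × 8.85×10⁻¹² × 2.64×10⁻³ / 8.22×10⁻⁴ = 4.86×10⁻¹¹ F.
C = C₁ + C₂ = 7.90×10⁻¹¹ F.
Q = CV = 7.90×10⁻¹¹ × 64.6 = 5.10×10⁻⁹ C.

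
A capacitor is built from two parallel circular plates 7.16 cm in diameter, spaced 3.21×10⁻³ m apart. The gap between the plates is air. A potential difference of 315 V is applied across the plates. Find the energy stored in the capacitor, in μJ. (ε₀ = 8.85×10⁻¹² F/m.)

A = π(7.16/2 cm)² = 4.03×10⁻³ m².
C = ε₀A/d = 8.85×10⁻¹² × 4.03×10⁻³ / 3.21×10⁻³ = 1.11×10⁻¹¹ F.
U = ½CV² = ½ × 1.11×10⁻¹¹ × (315)² = 5.51×10⁻⁷ J.

0.551 μJ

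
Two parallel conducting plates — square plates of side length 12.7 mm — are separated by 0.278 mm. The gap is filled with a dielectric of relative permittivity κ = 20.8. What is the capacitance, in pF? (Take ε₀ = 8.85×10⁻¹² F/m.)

A = (12.7 mm)² = 1.61×10⁻⁴ m².
C = κε₀A/d = 20.8 × 8.85×10⁻¹² × 1.61×10⁻⁴ / 2.78×10⁻⁴ = 1.07×10⁻¹⁰ F.

107 pF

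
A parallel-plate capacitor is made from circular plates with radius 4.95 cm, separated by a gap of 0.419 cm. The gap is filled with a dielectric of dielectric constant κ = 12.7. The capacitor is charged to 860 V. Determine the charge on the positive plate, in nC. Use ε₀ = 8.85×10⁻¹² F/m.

A = π(4.95 cm)² = 7.70×10⁻³ m².
C = κε₀A/d = 12.7 × 8.85×10⁻¹² × 7.70×10⁻³ / 4.19×10⁻³ = 2.06×10⁻¹⁰ F.
Q = CV = 2.06×10⁻¹⁰ × 860 = 1.78×10⁻⁷ C.

178 nC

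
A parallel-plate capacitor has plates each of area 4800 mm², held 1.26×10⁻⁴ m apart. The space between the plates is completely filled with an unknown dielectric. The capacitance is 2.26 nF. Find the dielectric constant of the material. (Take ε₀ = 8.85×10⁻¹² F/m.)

6.70

A = 4800 mm² = 4.80×10⁻³ m².
κ = Cd/(ε₀A) = 2.26×10⁻⁹ × 1.26×10⁻⁴ / (8.85×10⁻¹² × 4.80×10⁻³) = 6.70.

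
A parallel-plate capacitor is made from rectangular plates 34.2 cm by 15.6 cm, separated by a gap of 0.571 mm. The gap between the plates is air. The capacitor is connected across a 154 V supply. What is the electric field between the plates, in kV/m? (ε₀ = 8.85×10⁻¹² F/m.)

E = V/d = 154 / 5.71×10⁻⁴ = 2.70×10⁵ V/m.

270 kV/m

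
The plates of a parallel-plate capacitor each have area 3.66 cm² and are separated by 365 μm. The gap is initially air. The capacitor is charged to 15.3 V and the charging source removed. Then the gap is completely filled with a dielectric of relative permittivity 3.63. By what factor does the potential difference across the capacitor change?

V₂/V₁ ≈ 0.275

Isolated ⇒ Q is held fixed.
C₂ = 3.63 C₁ and V = Q/C, so V₂/V₁ = C₁/C₂ = 0.275.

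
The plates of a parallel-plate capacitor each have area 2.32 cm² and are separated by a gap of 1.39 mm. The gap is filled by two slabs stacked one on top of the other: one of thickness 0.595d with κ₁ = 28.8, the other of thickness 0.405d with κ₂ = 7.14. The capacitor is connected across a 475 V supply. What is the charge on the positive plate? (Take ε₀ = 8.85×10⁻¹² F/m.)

Q ≈ 9.07 nC

A = 2.32 cm² = 2.32×10⁻⁴ m².
Stacked slabs ⇒ two capacitors in series, each with the full plate area.
C₁ = κ₁ε₀A/d₁ = 28.8 × 8.85×10⁻¹² × 2.32×10⁻⁴ / 8.27×10⁻⁴ = 7.15×10⁻¹¹ F.
C₂ = κ₂ε₀A/d₂ = 7.14 × 8.85×10⁻¹² × 2.32×10⁻⁴ / 5.63×10⁻⁴ = 2.60×10⁻¹¹ F.
C = (1/C₁ + 1/C₂)⁻¹ = 1.91×10⁻¹¹ F.
Q = CV = 1.91×10⁻¹¹ × 475 = 9.07×10⁻⁹ C.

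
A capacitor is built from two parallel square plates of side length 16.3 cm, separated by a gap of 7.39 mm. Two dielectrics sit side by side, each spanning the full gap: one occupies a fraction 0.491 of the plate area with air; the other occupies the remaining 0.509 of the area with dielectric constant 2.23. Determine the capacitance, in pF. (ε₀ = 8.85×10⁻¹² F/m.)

51.7 pF

A = (16.3 cm)² = 2.66×10⁻² m².
Side-by-side slabs ⇒ two capacitors in parallel, each spanning the full gap.
C₁ = κ₁ε₀A₁/d = 1.00 × 8.85×10⁻¹² × 1.30×10⁻² / 7.39×10⁻³ = 1.56×10⁻¹¹ F.
C₂ = κ₂ε₀A₂/d = 2.23 × 8.85×10⁻¹² × 1.35×10⁻² / 7.39×10⁻³ = 3.61×10⁻¹¹ F.
C = C₁ + C₂ = 5.17×10⁻¹¹ F.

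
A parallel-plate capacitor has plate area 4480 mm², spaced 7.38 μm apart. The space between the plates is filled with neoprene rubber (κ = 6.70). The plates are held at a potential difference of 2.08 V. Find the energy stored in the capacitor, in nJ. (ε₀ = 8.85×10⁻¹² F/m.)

A = 4480 mm² = 4.48×10⁻³ m².
C = κε₀A/d = 6.70 × 8.85×10⁻¹² × 4.48×10⁻³ / 7.38×10⁻⁶ = 3.60×10⁻⁸ F.
U = ½CV² = ½ × 3.60×10⁻⁸ × (2.08)² = 7.79×10⁻⁸ J.

77.9 nJ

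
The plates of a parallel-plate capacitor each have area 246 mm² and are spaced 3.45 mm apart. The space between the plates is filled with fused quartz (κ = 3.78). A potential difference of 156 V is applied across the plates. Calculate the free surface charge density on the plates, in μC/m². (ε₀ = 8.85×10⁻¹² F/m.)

1.51 μC/m²

A = 246 mm² = 2.46×10⁻⁴ m².
C = κε₀A/d = 3.78 × 8.85×10⁻¹² × 2.46×10⁻⁴ / 3.45×10⁻³ = 2.39×10⁻¹² F.
σ = Q/A = CV/A = 2.39×10⁻¹² × 156 / 2.46×10⁻⁴ = 1.51×10⁻⁶ C/m².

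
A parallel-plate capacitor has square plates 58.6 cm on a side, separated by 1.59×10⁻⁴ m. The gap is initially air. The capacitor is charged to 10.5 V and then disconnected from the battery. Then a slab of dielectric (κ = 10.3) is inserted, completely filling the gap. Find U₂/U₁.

U₂/U₁ ≈ 0.0971

Isolated ⇒ Q is held fixed.
C₂ = 10.3 C₁ and U = Q²/(2C), so U₂/U₁ = C₁/C₂ = 0.0971.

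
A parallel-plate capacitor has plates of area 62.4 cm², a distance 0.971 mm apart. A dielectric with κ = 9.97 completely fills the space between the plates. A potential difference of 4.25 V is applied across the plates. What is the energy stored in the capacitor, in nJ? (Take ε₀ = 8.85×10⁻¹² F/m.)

A = 62.4 cm² = 6.24×10⁻³ m².
C = κε₀A/d = 9.97 × 8.85×10⁻¹² × 6.24×10⁻³ / 9.71×10⁻⁴ = 5.67×10⁻¹⁰ F.
U = ½CV² = ½ × 5.67×10⁻¹⁰ × (4.25)² = 5.12×10⁻⁹ J.

U ≈ 5.12 nJ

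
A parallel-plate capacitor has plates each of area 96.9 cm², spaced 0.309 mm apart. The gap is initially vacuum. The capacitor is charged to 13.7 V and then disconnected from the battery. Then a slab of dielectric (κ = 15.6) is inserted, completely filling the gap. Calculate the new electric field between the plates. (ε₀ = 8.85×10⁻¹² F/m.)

A = 96.9 cm² = 9.69×10⁻³ m².
Initially C₁ = ε₀A/d = 8.85×10⁻¹² × 9.69×10⁻³ / 3.09×10⁻⁴ = 2.78×10⁻¹⁰ F.
E₁ = 4.43×10⁴ V/m.
Isolated ⇒ Q is held fixed. V₂ = Q/C₂ = V₁/15.6; E = V/d, so E₂/E₁ = (V₂/V₁)(d₁/d₂) = 0.0641.
E₂ = 0.0641 × 4.43×10⁴ = 2.84×10³ V/m.

2.84 V/mm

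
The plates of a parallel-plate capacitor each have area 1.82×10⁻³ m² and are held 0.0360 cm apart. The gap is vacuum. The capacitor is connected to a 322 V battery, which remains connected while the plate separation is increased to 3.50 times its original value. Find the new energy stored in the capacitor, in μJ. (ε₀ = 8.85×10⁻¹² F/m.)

Initially C₁ = ε₀A/d = 8.85×10⁻¹² × 1.82×10⁻³ / 3.60×10⁻⁴ = 4.47×10⁻¹¹ F.
U₁ = 2.32×10⁻⁶ J.
Battery connected ⇒ V is held fixed. C₂ = 0.286 C₁ and U = ½CV², so U₂/U₁ = C₂/C₁ = 0.286.
U₂ = 0.286 × 2.32×10⁻⁶ = 6.63×10⁻⁷ J.

0.663 μJ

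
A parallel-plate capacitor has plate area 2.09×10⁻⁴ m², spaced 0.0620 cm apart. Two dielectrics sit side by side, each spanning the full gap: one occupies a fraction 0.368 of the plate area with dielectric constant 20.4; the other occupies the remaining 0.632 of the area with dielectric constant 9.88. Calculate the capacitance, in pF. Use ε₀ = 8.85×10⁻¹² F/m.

41.0 pF

Side-by-side slabs ⇒ two capacitors in parallel, each spanning the full gap.
C₁ = κ₁ε₀A₁/d = 20.4 × 8.85×10⁻¹² × 7.69×10⁻⁵ / 6.20×10⁻⁴ = 2.24×10⁻¹¹ F.
C₂ = κ₂ε₀A₂/d = 9.88 × 8.85×10⁻¹² × 1.32×10⁻⁴ / 6.20×10⁻⁴ = 1.86×10⁻¹¹ F.
C = C₁ + C₂ = 4.10×10⁻¹¹ F.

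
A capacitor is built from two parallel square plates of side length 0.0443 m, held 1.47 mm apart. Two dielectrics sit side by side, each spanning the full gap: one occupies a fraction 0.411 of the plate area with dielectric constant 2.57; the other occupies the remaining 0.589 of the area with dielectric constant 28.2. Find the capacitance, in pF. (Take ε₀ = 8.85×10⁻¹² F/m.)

A = (0.0443 m)² = 1.96×10⁻³ m².
Side-by-side slabs ⇒ two capacitors in parallel, each spanning the full gap.
C₁ = κ₁ε₀A₁/d = 2.57 × 8.85×10⁻¹² × 8.07×10⁻⁴ / 1.47×10⁻³ = 1.25×10⁻¹¹ F.
C₂ = κ₂ε₀A₂/d = 28.2 × 8.85×10⁻¹² × 1.16×10⁻³ / 1.47×10⁻³ = 1.96×10⁻¹⁰ F.
C = C₁ + C₂ = 2.09×10⁻¹⁰ F.

C ≈ 209 pF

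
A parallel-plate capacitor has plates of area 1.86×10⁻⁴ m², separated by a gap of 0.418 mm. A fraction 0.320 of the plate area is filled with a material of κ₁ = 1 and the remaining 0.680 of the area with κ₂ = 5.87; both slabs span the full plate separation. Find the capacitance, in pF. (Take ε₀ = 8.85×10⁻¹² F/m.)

17.0 pF

Side-by-side slabs ⇒ two capacitors in parallel, each spanning the full gap.
C₁ = κ₁ε₀A₁/d = 1.00 × 8.85×10⁻¹² × 5.95×10⁻⁵ / 4.18×10⁻⁴ = 1.26×10⁻¹² F.
C₂ = κ₂ε₀A₂/d = 5.87 × 8.85×10⁻¹² × 1.26×10⁻⁴ / 4.18×10⁻⁴ = 1.57×10⁻¹¹ F.
C = C₁ + C₂ = 1.70×10⁻¹¹ F.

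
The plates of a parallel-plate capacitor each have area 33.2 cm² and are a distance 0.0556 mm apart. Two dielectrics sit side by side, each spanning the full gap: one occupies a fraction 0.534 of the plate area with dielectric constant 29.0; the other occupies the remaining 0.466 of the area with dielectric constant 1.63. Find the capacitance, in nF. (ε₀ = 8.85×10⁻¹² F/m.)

A = 33.2 cm² = 3.32×10⁻³ m².
Side-by-side slabs ⇒ two capacitors in parallel, each spanning the full gap.
C₁ = κ₁ε₀A₁/d = 29.0 × 8.85×10⁻¹² × 1.77×10⁻³ / 5.56×10⁻⁵ = 8.18×10⁻⁹ F.
C₂ = κ₂ε₀A₂/d = 1.63 × 8.85×10⁻¹² × 1.55×10⁻³ / 5.56×10⁻⁵ = 4.01×10⁻¹⁰ F.
C = C₁ + C₂ = 8.59×10⁻⁹ F.

C ≈ 8.59 nF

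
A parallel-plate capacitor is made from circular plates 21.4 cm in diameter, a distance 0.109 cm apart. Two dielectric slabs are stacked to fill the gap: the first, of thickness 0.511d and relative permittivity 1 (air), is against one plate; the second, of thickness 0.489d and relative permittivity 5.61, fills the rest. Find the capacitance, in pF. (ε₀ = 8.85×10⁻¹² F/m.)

488 pF

A = π(21.4/2 cm)² = 3.60×10⁻² m².
Stacked slabs ⇒ two capacitors in series, each with the full plate area.
C₁ = κ₁ε₀A/d₁ = 1.00 × 8.85×10⁻¹² × 3.60×10⁻² / 5.57×10⁻⁴ = 5.71×10⁻¹⁰ F.
C₂ = κ₂ε₀A/d₂ = 5.61 × 8.85×10⁻¹² × 3.60×10⁻² / 5.33×10⁻⁴ = 3.35×10⁻⁹ F.
C = (1/C₁ + 1/C₂)⁻¹ = 4.88×10⁻¹⁰ F.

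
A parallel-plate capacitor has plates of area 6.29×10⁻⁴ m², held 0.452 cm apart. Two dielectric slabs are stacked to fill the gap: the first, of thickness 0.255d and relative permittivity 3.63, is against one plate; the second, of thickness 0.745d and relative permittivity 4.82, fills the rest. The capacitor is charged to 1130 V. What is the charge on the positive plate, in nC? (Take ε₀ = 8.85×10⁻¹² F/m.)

Q ≈ 6.19 nC

Stacked slabs ⇒ two capacitors in series, each with the full plate area.
C₁ = κ₁ε₀A/d₁ = 3.63 × 8.85×10⁻¹² × 6.29×10⁻⁴ / 1.15×10⁻³ = 1.75×10⁻¹¹ F.
C₂ = κ₂ε₀A/d₂ = 4.82 × 8.85×10⁻¹² × 6.29×10⁻⁴ / 3.37×10⁻³ = 7.97×10⁻¹² F.
C = (1/C₁ + 1/C₂)⁻¹ = 5.48×10⁻¹² F.
Q = CV = 5.48×10⁻¹² × 1130 = 6.19×10⁻⁹ C.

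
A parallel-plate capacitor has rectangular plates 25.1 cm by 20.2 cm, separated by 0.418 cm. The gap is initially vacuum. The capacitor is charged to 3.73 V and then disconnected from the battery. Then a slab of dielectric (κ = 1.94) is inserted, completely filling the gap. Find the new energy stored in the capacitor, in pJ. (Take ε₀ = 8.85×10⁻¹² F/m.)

385 pJ

A = 25.1 × 20.2 cm² = 5.07×10⁻² m².
Initially C₁ = ε₀A/d = 8.85×10⁻¹² × 5.07×10⁻² / 4.18×10⁻³ = 1.07×10⁻¹⁰ F.
U₁ = 7.47×10⁻¹⁰ J.
Isolated ⇒ Q is held fixed. C₂ = 1.94 C₁ and U = Q²/(2C), so U₂/U₁ = C₁/C₂ = 0.515.
U₂ = 0.515 × 7.47×10⁻¹⁰ = 3.85×10⁻¹⁰ J.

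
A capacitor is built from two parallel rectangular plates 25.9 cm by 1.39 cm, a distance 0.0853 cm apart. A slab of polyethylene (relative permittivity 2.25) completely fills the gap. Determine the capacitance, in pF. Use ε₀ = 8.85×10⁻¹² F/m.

84.0 pF

A = 25.9 × 1.39 cm² = 3.60×10⁻³ m².
C = κε₀A/d = 2.25 × 8.85×10⁻¹² × 3.60×10⁻³ / 8.53×10⁻⁴ = 8.40×10⁻¹¹ F.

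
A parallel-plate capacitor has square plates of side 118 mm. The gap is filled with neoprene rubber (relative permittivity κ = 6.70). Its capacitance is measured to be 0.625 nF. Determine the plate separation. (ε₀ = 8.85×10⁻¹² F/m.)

1.32 mm

A = (118 mm)² = 1.39×10⁻² m².
d = κε₀A/C = 6.70 × 8.85×10⁻¹² × 1.39×10⁻² / 6.25×10⁻¹⁰ = 1.32×10⁻³ m.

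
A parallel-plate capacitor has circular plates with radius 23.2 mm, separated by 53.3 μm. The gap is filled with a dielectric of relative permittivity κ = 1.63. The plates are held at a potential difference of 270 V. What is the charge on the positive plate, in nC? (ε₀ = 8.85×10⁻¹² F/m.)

124 nC

A = π(23.2 mm)² = 1.69×10⁻³ m².
C = κε₀A/d = 1.63 × 8.85×10⁻¹² × 1.69×10⁻³ / 5.33×10⁻⁵ = 4.58×10⁻¹⁰ F.
Q = CV = 4.58×10⁻¹⁰ × 270 = 1.24×10⁻⁷ C.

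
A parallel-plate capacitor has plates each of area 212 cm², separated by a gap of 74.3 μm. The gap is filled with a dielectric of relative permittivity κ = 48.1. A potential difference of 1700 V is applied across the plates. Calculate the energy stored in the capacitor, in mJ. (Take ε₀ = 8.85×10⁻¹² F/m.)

A = 212 cm² = 2.12×10⁻² m².
C = κε₀A/d = 48.1 × 8.85×10⁻¹² × 2.12×10⁻² / 7.43×10⁻⁵ = 1.21×10⁻⁷ F.
U = ½CV² = ½ × 1.21×10⁻⁷ × (1700)² = 0.176 J.

U ≈ 176 mJ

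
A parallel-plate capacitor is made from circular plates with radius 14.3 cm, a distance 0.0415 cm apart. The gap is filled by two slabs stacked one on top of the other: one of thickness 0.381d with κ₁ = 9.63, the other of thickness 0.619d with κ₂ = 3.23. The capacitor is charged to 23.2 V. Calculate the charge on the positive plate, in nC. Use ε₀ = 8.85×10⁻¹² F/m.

A = π(14.3 cm)² = 6.42×10⁻² m².
Stacked slabs ⇒ two capacitors in series, each with the full plate area.
C₁ = κ₁ε₀A/d₁ = 9.63 × 8.85×10⁻¹² × 6.42×10⁻² / 1.58×10⁻⁴ = 3.46×10⁻⁸ F.
C₂ = κ₂ε₀A/d₂ = 3.23 × 8.85×10⁻¹² × 6.42×10⁻² / 2.57×10⁻⁴ = 7.15×10⁻⁹ F.
C = (1/C₁ + 1/C₂)⁻¹ = 5.93×10⁻⁹ F.
Q = CV = 5.93×10⁻⁹ × 23.2 = 1.37×10⁻⁷ C.

137 nC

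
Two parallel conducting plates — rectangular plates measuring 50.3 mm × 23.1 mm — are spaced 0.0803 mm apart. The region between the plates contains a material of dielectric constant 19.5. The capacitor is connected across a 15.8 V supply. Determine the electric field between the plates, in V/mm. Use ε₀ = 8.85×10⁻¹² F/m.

197 V/mm

E = V/d = 15.8 / 8.03×10⁻⁵ = 1.97×10⁵ V/m.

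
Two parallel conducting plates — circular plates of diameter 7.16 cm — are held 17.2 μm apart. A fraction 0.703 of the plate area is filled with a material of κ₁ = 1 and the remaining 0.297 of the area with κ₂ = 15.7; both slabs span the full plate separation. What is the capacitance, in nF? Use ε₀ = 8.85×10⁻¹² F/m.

11.1 nF

A = π(7.16/2 cm)² = 4.03×10⁻³ m².
Side-by-side slabs ⇒ two capacitors in parallel, each spanning the full gap.
C₁ = κ₁ε₀A₁/d = 1.00 × 8.85×10⁻¹² × 2.83×10⁻³ / 1.72×10⁻⁵ = 1.46×10⁻⁹ F.
C₂ = κ₂ε₀A₂/d = 15.7 × 8.85×10⁻¹² × 1.20×10⁻³ / 1.72×10⁻⁵ = 9.66×10⁻⁹ F.
C = C₁ + C₂ = 1.11×10⁻⁸ F.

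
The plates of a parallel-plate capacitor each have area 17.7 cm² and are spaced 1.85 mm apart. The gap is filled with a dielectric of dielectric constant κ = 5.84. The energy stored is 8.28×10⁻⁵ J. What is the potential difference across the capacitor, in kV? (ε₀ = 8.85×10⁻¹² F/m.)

1.83 kV

A = 17.7 cm² = 1.77×10⁻³ m².
C = κε₀A/d = 5.84 × 8.85×10⁻¹² × 1.77×10⁻³ / 1.85×10⁻³ = 4.94×10⁻¹¹ F.
V = √(2U/C) = √(2 × 8.28×10⁻⁵ / 4.94×10⁻¹¹) = 1.83×10³ V.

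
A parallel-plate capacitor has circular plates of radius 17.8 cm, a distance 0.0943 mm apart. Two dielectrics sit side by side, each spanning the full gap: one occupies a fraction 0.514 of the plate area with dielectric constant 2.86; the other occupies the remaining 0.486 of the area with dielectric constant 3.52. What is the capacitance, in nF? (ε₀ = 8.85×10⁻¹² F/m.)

29.7 nF

A = π(17.8 cm)² = 9.95×10⁻² m².
Side-by-side slabs ⇒ two capacitors in parallel, each spanning the full gap.
C₁ = κ₁ε₀A₁/d = 2.86 × 8.85×10⁻¹² × 5.12×10⁻² / 9.43×10⁻⁵ = 1.37×10⁻⁸ F.
C₂ = κ₂ε₀A₂/d = 3.52 × 8.85×10⁻¹² × 4.84×10⁻² / 9.43×10⁻⁵ = 1.60×10⁻⁸ F.
C = C₁ + C₂ = 2.97×10⁻⁸ F.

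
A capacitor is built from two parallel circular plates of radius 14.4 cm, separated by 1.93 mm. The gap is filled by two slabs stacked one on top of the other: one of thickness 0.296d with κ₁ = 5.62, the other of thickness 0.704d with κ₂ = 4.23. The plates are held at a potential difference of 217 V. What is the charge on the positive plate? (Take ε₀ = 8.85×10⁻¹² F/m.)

A = π(14.4 cm)² = 6.51×10⁻² m².
Stacked slabs ⇒ two capacitors in series, each with the full plate area.
C₁ = κ₁ε₀A/d₁ = 5.62 × 8.85×10⁻¹² × 6.51×10⁻² / 5.71×10⁻⁴ = 5.67×10⁻⁹ F.
C₂ = κ₂ε₀A/d₂ = 4.23 × 8.85×10⁻¹² × 6.51×10⁻² / 1.36×10⁻³ = 1.79×10⁻⁹ F.
C = (1/C₁ + 1/C₂)⁻¹ = 1.36×10⁻⁹ F.
Q = CV = 1.36×10⁻⁹ × 217 = 2.96×10⁻⁷ C.

Q ≈ 296 nC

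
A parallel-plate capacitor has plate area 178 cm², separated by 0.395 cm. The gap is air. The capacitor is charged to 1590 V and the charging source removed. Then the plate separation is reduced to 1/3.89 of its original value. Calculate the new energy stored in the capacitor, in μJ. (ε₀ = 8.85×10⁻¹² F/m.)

U ≈ 13.0 μJ

A = 178 cm² = 1.78×10⁻² m².
Initially C₁ = ε₀A/d = 8.85×10⁻¹² × 1.78×10⁻² / 3.95×10⁻³ = 3.99×10⁻¹¹ F.
U₁ = 5.04×10⁻⁵ J.
Isolated ⇒ Q is held fixed. C₂ = 3.89 C₁ and U = Q²/(2C), so U₂/U₁ = C₁/C₂ = 0.257.
U₂ = 0.257 × 5.04×10⁻⁵ = 1.30×10⁻⁵ J.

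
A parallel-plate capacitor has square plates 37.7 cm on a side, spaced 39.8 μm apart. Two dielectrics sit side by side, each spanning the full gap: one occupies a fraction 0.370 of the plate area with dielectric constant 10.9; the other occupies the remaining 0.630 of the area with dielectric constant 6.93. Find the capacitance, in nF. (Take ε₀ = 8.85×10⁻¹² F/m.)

A = (37.7 cm)² = 0.142 m².
Side-by-side slabs ⇒ two capacitors in parallel, each spanning the full gap.
C₁ = κ₁ε₀A₁/d = 10.9 × 8.85×10⁻¹² × 5.26×10⁻² / 3.98×10⁻⁵ = 1.27×10⁻⁷ F.
C₂ = κ₂ε₀A₂/d = 6.93 × 8.85×10⁻¹² × 8.95×10⁻² / 3.98×10⁻⁵ = 1.38×10⁻⁷ F.
C = C₁ + C₂ = 2.65×10⁻⁷ F.

C ≈ 265 nF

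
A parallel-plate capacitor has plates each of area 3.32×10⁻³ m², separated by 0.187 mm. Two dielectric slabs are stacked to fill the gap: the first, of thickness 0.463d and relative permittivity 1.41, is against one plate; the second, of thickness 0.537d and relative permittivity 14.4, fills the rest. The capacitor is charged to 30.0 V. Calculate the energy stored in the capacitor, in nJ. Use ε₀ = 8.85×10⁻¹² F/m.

Stacked slabs ⇒ two capacitors in series, each with the full plate area.
C₁ = κ₁ε₀A/d₁ = 1.41 × 8.85×10⁻¹² × 3.32×10⁻³ / 8.66×10⁻⁵ = 4.78×10⁻¹⁰ F.
C₂ = κ₂ε₀A/d₂ = 14.4 × 8.85×10⁻¹² × 3.32×10⁻³ / 1.00×10⁻⁴ = 4.21×10⁻⁹ F.
C = (1/C₁ + 1/C₂)⁻¹ = 4.30×10⁻¹⁰ F.
U = ½CV² = ½ × 4.30×10⁻¹⁰ × (30.0)² = 1.93×10⁻⁷ J.

193 nJ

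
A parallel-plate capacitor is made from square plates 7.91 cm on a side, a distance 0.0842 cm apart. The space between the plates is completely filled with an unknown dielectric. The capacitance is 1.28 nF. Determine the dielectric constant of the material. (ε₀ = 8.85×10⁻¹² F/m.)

A = (7.91 cm)² = 6.26×10⁻³ m².
κ = Cd/(ε₀A) = 1.28×10⁻⁹ × 8.42×10⁻⁴ / (8.85×10⁻¹² × 6.26×10⁻³) = 19.5.

19.5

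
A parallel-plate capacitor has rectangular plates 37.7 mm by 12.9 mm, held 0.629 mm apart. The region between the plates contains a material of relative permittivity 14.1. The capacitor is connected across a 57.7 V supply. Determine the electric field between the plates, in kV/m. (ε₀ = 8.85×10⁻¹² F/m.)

E = V/d = 57.7 / 6.29×10⁻⁴ = 9.17×10⁴ V/m.

E ≈ 91.7 kV/m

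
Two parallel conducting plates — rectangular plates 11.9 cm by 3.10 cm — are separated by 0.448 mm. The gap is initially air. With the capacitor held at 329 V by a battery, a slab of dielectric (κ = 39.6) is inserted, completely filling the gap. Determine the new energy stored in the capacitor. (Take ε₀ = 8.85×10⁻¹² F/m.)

A = 11.9 × 3.10 cm² = 3.69×10⁻³ m².
Initially C₁ = ε₀A/d = 8.85×10⁻¹² × 3.69×10⁻³ / 4.48×10⁻⁴ = 7.29×10⁻¹¹ F.
U₁ = 3.94×10⁻⁶ J.
Battery connected ⇒ V is held fixed. C₂ = 39.6 C₁ and U = ½CV², so U₂/U₁ = C₂/C₁ = 39.6.
U₂ = 39.6 × 3.94×10⁻⁶ = 1.56×10⁻⁴ J.

156 μJ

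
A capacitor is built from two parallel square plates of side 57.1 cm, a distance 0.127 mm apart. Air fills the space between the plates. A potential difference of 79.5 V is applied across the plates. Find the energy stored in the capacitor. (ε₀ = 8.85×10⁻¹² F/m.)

71.8 μJ

A = (57.1 cm)² = 0.326 m².
C = ε₀A/d = 8.85×10⁻¹² × 0.326 / 1.27×10⁻⁴ = 2.27×10⁻⁸ F.
U = ½CV² = ½ × 2.27×10⁻⁸ × (79.5)² = 7.18×10⁻⁵ J.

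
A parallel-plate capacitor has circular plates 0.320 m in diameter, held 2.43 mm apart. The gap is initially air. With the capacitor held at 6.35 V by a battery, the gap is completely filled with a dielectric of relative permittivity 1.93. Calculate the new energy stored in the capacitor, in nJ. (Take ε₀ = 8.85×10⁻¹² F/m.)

A = π(0.320/2 m)² = 8.04×10⁻² m².
Initially C₁ = ε₀A/d = 8.85×10⁻¹² × 8.04×10⁻² / 2.43×10⁻³ = 2.93×10⁻¹⁰ F.
U₁ = 5.91×10⁻⁹ J.
Battery connected ⇒ V is held fixed. C₂ = 1.93 C₁ and U = ½CV², so U₂/U₁ = C₂/C₁ = 1.93.
U₂ = 1.93 × 5.91×10⁻⁹ = 1.14×10⁻⁸ J.

U ≈ 11.4 nJ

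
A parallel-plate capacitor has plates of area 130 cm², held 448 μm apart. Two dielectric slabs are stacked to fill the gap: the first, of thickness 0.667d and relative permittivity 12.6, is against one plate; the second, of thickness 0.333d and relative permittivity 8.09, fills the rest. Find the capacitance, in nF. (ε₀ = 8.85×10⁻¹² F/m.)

A = 130 cm² = 1.30×10⁻² m².
Stacked slabs ⇒ two capacitors in series, each with the full plate area.
C₁ = κ₁ε₀A/d₁ = 12.6 × 8.85×10⁻¹² × 1.30×10⁻² / 2.99×10⁻⁴ = 4.85×10⁻⁹ F.
C₂ = κ₂ε₀A/d₂ = 8.09 × 8.85×10⁻¹² × 1.30×10⁻² / 1.49×10⁻⁴ = 6.24×10⁻⁹ F.
C = (1/C₁ + 1/C₂)⁻¹ = 2.73×10⁻⁹ F.

2.73 nF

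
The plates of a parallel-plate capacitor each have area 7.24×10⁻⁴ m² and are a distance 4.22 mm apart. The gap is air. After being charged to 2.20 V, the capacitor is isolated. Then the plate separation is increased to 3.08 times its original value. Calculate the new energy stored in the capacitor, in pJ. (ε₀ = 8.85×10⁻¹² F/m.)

Initially C₁ = ε₀A/d = 8.85×10⁻¹² × 7.24×10⁻⁴ / 4.22×10⁻³ = 1.52×10⁻¹² F.
U₁ = 3.67×10⁻¹² J.
Isolated ⇒ Q is held fixed. C₂ = 0.325 C₁ and U = Q²/(2C), so U₂/U₁ = C₁/C₂ = 3.08.
U₂ = 3.08 × 3.67×10⁻¹² = 1.13×10⁻¹¹ J.

11.3 pJ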